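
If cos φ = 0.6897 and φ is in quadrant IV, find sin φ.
sin φ = -0.7241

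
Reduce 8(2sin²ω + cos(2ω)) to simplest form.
8(2sin²ω + cos(2ω)) = 8 (using Double angle)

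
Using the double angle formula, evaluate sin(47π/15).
sin(47π/15) = 2 sin 47π/30 cos 47π/30 = -0.4067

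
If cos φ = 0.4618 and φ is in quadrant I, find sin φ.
sin φ = 0.887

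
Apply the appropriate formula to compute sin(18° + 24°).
sin(18° + 24°) = sin 18° cos 24° + cos 18° sin 24° = 0.6691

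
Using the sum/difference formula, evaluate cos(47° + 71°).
cos(47° + 71°) = cos 47° cos 71° - sin 47° sin 71° = -0.4695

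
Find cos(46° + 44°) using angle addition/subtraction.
cos(46° + 44°) = cos 46° cos 44° - sin 46° sin 44° = 0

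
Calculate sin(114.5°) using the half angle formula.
sin(114.5°) = √((1 - cos 229°)/2) = 0.91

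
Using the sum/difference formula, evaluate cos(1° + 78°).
cos(1° + 78°) = cos 1° cos 78° - sin 1° sin 78° = 0.1908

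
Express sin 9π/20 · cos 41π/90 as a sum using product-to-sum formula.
sin 9π/20 cos 41π/90 = (1/2)[sin(9π/20+41π/90) + sin(9π/20-41π/90)]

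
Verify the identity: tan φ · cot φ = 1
LHS = (sin φ/cos φ) · (cos φ/sin φ) = 1 = RHS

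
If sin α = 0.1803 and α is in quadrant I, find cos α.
cos α = 0.9836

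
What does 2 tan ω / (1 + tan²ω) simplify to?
2 tan ω / (1 + tan²ω) = sin(2ω) (using Double angle)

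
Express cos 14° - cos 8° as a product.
cos 14° - cos 8° = -2 sin(11°) sin(3°)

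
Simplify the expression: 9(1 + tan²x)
9(1 + tan²x) = 9(sec²x) (using Pythagorean identity)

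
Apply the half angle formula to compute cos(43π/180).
cos(43π/180) = √((1 + cos 43π/90)/2) = 0.7314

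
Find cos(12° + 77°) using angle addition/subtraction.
cos(12° + 77°) = cos 12° cos 77° - sin 12° sin 77° = 0.01745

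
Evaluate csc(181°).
csc(181°) = -57.3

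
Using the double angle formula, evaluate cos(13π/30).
cos(13π/30) = cos²13π/60 - sin²13π/60 = 0.2079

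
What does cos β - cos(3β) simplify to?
cos β - cos(3β) = 2 sin(2β) sin β (using Sum-to-product)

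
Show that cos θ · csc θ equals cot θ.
LHS = cos θ · (1/sin θ) = cos θ/sin θ = cot θ = RHS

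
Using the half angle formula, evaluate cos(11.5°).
cos(11.5°) = √((1 + cos 23°)/2) = 0.9799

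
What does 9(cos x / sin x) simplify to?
9(cos x / sin x) = 9(cot x) (using Quotient identity)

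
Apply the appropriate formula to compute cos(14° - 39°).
cos(14° - 39°) = cos 14° cos 39° + sin 14° sin 39° = 0.9063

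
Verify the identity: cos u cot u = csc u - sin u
RHS = 1/sin u - sin u = (1 - sin²u)/sin u = cos²u/sin u = cos u · (cos u/sin u) = cos u cot u = LHS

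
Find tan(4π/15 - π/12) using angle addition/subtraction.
tan(4π/15 - π/12) = (tan 4π/15 - tan π/12)/(1 + tan 4π/15 tan π/12) = 0.6494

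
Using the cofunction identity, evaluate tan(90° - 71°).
tan(90° - 71°) = cot(71°) = 0.3443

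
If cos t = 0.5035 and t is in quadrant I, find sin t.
sin t = 0.864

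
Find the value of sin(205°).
sin(205°) = -0.4226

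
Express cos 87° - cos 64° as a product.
cos 87° - cos 64° = -2 sin(75.5°) sin(11.5°)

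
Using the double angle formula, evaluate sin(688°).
sin(688°) = 2 sin 344° cos 344° = -0.5299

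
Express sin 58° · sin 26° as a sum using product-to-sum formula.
sin 58° sin 26° = (1/2)[cos(58°-26°) - cos(58°+26°)]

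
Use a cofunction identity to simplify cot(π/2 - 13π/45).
cot(π/2 - 13π/45) = tan(13π/45)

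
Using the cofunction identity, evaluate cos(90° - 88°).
cos(90° - 88°) = sin(88°) = 0.9994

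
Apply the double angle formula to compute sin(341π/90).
sin(341π/90) = 2 sin 341π/180 cos 341π/180 = -0.6157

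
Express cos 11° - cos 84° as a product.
cos 11° - cos 84° = -2 sin(47.5°) sin(-36.5°)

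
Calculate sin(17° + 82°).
sin(17° + 82°) = sin 17° cos 82° + cos 17° sin 82° = 0.9877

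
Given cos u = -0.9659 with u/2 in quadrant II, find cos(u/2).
cos(u/2) = ±√((1 + cos u)/2); negative since u/2 ∈ QII, so cos(u/2) = -0.1306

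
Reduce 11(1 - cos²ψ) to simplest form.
11(1 - cos²ψ) = 11(sin²ψ) (using Pythagorean identity)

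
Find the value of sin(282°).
sin(282°) = -0.9781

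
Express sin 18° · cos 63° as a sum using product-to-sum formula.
sin 18° cos 63° = (1/2)[sin(18°+63°) + sin(18°-63°)]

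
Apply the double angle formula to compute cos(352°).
cos(352°) = cos²176° - sin²176° = 0.9903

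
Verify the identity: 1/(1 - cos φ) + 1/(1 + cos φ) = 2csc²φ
LHS = [(1 + cos φ) + (1 - cos φ)] / [(1 - cos φ)(1 + cos φ)] = 2/(1 - cos²φ) = 2/sin²φ = 2csc²φ = RHS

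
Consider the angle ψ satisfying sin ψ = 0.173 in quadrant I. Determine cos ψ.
cos ψ = √(1 - sin²ψ) = 0.9849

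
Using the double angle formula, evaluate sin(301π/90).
sin(301π/90) = 2 sin 301π/180 cos 301π/180 = -0.8829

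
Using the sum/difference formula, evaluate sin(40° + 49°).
sin(40° + 49°) = sin 40° cos 49° + cos 40° sin 49° = 0.9998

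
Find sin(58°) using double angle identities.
sin(58°) = 2 sin 29° cos 29° = 0.848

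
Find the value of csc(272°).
csc(272°) = -1.001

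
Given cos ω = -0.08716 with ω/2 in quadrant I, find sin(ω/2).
sin(ω/2) = ±√((1 - cos ω)/2); positive since ω/2 ∈ QI, so sin(ω/2) = 0.7373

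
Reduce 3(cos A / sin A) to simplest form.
3(cos A / sin A) = 3(cot A) (using Quotient identity)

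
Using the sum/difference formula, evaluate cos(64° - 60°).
cos(64° - 60°) = cos 64° cos 60° + sin 64° sin 60° = 0.9976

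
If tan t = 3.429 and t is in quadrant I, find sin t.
sin t = 0.96 (using tan²t + 1 = sec²t)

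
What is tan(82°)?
tan(82°) = 7.115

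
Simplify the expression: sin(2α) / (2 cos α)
sin(2α) / (2 cos α) = sin α (using Double angle)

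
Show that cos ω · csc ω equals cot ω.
LHS = cos ω · (1/sin ω) = cos ω/sin ω = cot ω = RHS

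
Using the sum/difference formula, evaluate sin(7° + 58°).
sin(7° + 58°) = sin 7° cos 58° + cos 7° sin 58° = 0.9063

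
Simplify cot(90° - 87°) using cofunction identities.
cot(90° - 87°) = tan(87°)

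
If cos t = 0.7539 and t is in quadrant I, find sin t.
sin t = 0.657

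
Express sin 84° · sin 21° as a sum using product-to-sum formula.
sin 84° sin 21° = (1/2)[cos(84°-21°) - cos(84°+21°)]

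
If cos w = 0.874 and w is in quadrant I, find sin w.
sin w = 0.4859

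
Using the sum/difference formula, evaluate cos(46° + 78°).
cos(46° + 78°) = cos 46° cos 78° - sin 46° sin 78° = -0.5592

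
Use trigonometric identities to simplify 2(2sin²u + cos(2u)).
2(2sin²u + cos(2u)) = 2 (using Double angle)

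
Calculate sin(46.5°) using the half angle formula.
sin(46.5°) = √((1 - cos 93°)/2) = 0.7254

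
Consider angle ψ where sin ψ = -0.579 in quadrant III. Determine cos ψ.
cos ψ = ±√(1 - sin²ψ) = -0.8153 (negative in QIII)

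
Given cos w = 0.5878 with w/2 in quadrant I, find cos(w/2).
cos(w/2) = ±√((1 + cos w)/2); positive since w/2 ∈ QI, so cos(w/2) = 0.891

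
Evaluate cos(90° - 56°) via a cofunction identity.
cos(90° - 56°) = sin(56°) = 0.829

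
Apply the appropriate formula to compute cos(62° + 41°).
cos(62° + 41°) = cos 62° cos 41° - sin 62° sin 41° = -0.225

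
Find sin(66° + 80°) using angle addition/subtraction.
sin(66° + 80°) = sin 66° cos 80° + cos 66° sin 80° = 0.5592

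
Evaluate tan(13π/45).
tan(13π/45) = 1.28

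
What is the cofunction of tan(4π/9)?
tan(4π/9) = cot(π/2 - 4π/9) = cot(π/18)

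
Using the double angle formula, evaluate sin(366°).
sin(366°) = 2 sin 183° cos 183° = 0.1045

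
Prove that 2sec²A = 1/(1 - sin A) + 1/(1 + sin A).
RHS = [(1 + sin A) + (1 - sin A)] / [(1 - sin A)(1 + sin A)] = 2/(1 - sin²A) = 2/cos²A = 2sec²A = LHS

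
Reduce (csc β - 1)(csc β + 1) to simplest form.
(csc β - 1)(csc β + 1) = cot²β (using Diff. of squares)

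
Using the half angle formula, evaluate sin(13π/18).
sin(13π/18) = √((1 - cos 13π/9)/2) = 0.766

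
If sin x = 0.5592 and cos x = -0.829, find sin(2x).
sin(2x) = 2 sin x cos x = -0.9272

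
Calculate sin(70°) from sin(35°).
sin(70°) = 2 sin 35° cos 35° = 0.9397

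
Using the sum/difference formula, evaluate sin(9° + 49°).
sin(9° + 49°) = sin 9° cos 49° + cos 9° sin 49° = 0.848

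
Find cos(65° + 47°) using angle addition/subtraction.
cos(65° + 47°) = cos 65° cos 47° - sin 65° sin 47° = -0.3746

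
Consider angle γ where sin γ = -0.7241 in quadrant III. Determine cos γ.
cos γ = ±√(1 - sin²γ) = -0.6897 (negative in QIII)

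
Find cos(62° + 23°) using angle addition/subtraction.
cos(62° + 23°) = cos 62° cos 23° - sin 62° sin 23° = 0.08716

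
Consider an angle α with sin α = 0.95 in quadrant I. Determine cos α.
cos α = √(1 - sin²α) = 0.3122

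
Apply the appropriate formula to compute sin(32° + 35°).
sin(32° + 35°) = sin 32° cos 35° + cos 32° sin 35° = 0.9205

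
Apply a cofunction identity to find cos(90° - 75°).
cos(90° - 75°) = sin(75°) = (√6+√2)/4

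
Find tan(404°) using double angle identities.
tan(404°) = 2 tan 202° / (1 - tan²202°) = 0.9657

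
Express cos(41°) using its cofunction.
cos(41°) = sin(90° - 41°) = sin(49°)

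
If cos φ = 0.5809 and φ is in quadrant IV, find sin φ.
sin φ = -0.814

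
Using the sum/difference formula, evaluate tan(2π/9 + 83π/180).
tan(2π/9 + 83π/180) = (tan 2π/9 + tan 83π/180)/(1 - tan 2π/9 tan 83π/180) = -1.54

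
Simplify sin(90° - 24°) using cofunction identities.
sin(90° - 24°) = cos(24°)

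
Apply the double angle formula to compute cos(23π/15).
cos(23π/15) = cos²23π/30 - sin²23π/30 = 0.1045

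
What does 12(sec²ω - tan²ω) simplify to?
12(sec²ω - tan²ω) = 12 (using Pythagorean identity)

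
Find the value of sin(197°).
sin(197°) = -0.2924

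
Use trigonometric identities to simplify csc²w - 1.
csc²w - 1 = cot²w (using Pythagorean identity)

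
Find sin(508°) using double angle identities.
sin(508°) = 2 sin 254° cos 254° = 0.5299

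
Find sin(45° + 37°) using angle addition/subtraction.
sin(45° + 37°) = sin 45° cos 37° + cos 45° sin 37° = 0.9903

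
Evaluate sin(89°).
sin(89°) = 0.9998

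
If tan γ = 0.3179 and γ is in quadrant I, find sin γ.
sin γ = 0.303 (using tan²γ + 1 = sec²γ)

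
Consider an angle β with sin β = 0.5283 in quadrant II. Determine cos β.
cos β = ±√(1 - sin²β) = -0.8491 (negative in QII)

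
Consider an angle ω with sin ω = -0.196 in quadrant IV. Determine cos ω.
cos ω = √(1 - sin²ω) = 0.9806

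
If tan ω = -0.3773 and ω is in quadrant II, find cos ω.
cos ω = -0.9356 (using tan²ω + 1 = sec²ω)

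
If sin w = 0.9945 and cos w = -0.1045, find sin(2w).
sin(2w) = 2 sin w cos w = -0.2079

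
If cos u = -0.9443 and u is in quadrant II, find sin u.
sin u = 0.3291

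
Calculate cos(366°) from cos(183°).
cos(366°) = cos²183° - sin²183° = 0.9945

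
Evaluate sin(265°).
sin(265°) = -0.9962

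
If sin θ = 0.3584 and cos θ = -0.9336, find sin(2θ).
sin(2θ) = 2 sin θ cos θ = -0.6692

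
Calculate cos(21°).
cos(21°) = 0.9336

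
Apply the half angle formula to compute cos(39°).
cos(39°) = √((1 + cos 78°)/2) = 0.7771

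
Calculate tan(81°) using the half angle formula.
tan(81°) = sin 162° / (1 + cos 162°) = 6.314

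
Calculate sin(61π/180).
sin(61π/180) = 0.8746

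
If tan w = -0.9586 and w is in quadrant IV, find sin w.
sin w = -0.692 (using tan²w + 1 = sec²w)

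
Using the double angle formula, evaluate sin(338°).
sin(338°) = 2 sin 169° cos 169° = -0.3746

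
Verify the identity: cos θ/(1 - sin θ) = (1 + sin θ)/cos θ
RHS = (1 + sin θ)(1 - sin θ) / (cos θ(1 - sin θ)) = (1 - sin²θ) / (cos θ(1 - sin θ)) = cos²θ / (cos θ(1 - sin θ)) = cos θ/(1 - sin θ) = LHS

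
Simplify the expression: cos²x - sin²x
cos²x - sin²x = cos(2x) (using Double angle)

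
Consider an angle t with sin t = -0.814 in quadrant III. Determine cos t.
cos t = ±√(1 - sin²t) = -0.5809 (negative in QIII)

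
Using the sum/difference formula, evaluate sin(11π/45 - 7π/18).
sin(11π/45 - 7π/18) = sin 11π/45 cos 7π/18 - cos 11π/45 sin 7π/18 = -0.4384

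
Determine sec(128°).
sec(128°) = -1.624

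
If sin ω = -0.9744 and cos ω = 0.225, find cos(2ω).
cos(2ω) = cos²ω - sin²ω = -0.8988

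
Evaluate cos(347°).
cos(347°) = 0.9744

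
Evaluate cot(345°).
cot(345°) = -(2+√3)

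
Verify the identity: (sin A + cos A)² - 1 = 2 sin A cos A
LHS = sin²A + 2 sin A cos A + cos²A - 1 = (sin²A + cos²A) + 2 sin A cos A - 1 = 1 + 2 sin A cos A - 1 = 2 sin A cos A = RHS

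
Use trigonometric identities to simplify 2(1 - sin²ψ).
2(1 - sin²ψ) = 2(cos²ψ) (using Pythagorean identity)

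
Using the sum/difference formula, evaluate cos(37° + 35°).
cos(37° + 35°) = cos 37° cos 35° - sin 37° sin 35° = 0.309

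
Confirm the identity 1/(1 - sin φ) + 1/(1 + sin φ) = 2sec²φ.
LHS = [(1 + sin φ) + (1 - sin φ)] / [(1 - sin φ)(1 + sin φ)] = 2/(1 - sin²φ) = 2/cos²φ = 2sec²φ = RHS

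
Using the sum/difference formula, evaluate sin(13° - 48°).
sin(13° - 48°) = sin 13° cos 48° - cos 13° sin 48° = -0.5736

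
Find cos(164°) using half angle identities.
cos(164°) = -√((1 + cos 328°)/2) = -0.9613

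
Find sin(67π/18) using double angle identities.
sin(67π/18) = 2 sin 67π/36 cos 67π/36 = -0.766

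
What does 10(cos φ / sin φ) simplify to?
10(cos φ / sin φ) = 10(cot φ) (using Quotient identity)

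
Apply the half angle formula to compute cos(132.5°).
cos(132.5°) = -√((1 + cos 265°)/2) = -0.6756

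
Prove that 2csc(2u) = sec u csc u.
LHS = 2/sin(2u) = 2/(2 sin u cos u) = 1/(sin u cos u) = (1/cos u)(1/sin u) = sec u csc u = RHS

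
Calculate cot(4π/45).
cot(4π/45) = 3.487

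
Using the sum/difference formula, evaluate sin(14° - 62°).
sin(14° - 62°) = sin 14° cos 62° - cos 14° sin 62° = -0.7431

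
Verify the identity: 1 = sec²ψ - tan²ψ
RHS = 1/cos²ψ - sin²ψ/cos²ψ = (1 - sin²ψ)/cos²ψ = cos²ψ/cos²ψ = 1 = LHS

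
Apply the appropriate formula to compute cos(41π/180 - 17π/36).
cos(41π/180 - 17π/36) = cos 41π/180 cos 17π/36 + sin 41π/180 sin 17π/36 = 0.7193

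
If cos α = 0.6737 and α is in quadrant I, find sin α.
sin α = 0.739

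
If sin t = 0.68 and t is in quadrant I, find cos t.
cos t = 0.7332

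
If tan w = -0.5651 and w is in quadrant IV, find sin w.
sin w = -0.492 (using tan²w + 1 = sec²w)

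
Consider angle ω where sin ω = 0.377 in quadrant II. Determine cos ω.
cos ω = ±√(1 - sin²ω) = -0.9262 (negative in QII)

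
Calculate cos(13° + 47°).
cos(13° + 47°) = cos 13° cos 47° - sin 13° sin 47° = 1/2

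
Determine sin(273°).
sin(273°) = -0.9986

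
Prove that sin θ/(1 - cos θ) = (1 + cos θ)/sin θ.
LHS = sin θ(1 + cos θ) / ((1 - cos θ)(1 + cos θ)) = sin θ(1 + cos θ) / (1 - cos²θ) = sin θ(1 + cos θ) / sin²θ = (1 + cos θ)/sin θ = RHS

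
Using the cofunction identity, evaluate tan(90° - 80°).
tan(90° - 80°) = cot(80°) = 0.1763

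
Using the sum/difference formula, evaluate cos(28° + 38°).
cos(28° + 38°) = cos 28° cos 38° - sin 28° sin 38° = 0.4067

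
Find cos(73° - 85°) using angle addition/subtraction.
cos(73° - 85°) = cos 73° cos 85° + sin 73° sin 85° = 0.9781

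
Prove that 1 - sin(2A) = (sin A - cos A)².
RHS = sin²A - 2 sin A cos A + cos²A = (sin²A + cos²A) - 2 sin A cos A = 1 - sin(2A) = LHS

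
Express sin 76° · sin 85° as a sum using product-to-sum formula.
sin 76° sin 85° = (1/2)[cos(76°-85°) - cos(76°+85°)]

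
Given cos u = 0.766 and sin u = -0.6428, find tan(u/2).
tan(u/2) = sin u / (1 + cos u) = -0.364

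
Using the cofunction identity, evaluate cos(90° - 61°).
cos(90° - 61°) = sin(61°) = 0.8746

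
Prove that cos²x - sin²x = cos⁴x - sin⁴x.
RHS = (cos²x - sin²x)(cos²x + sin²x) = (cos²x - sin²x) · 1 = cos²x - sin²x = LHS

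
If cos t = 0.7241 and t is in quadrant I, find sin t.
sin t = 0.6897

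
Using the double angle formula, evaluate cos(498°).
cos(498°) = cos²249° - sin²249° = -0.7431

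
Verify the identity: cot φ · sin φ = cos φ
LHS = (cos φ/sin φ) · sin φ = cos φ = RHS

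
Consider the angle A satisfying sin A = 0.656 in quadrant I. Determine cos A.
cos A = √(1 - sin²A) = 0.7548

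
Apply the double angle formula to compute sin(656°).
sin(656°) = 2 sin 328° cos 328° = -0.8988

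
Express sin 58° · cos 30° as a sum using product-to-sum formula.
sin 58° cos 30° = (1/2)[sin(58°+30°) + sin(58°-30°)]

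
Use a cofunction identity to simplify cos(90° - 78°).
cos(90° - 78°) = sin(78°)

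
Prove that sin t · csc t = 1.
LHS = sin t · (1/sin t) = 1 = RHS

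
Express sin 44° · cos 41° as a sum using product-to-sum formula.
sin 44° cos 41° = (1/2)[sin(44°+41°) + sin(44°-41°)]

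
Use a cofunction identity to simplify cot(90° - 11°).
cot(90° - 11°) = tan(11°)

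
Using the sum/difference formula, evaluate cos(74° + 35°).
cos(74° + 35°) = cos 74° cos 35° - sin 74° sin 35° = -0.3256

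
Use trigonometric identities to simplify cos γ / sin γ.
cos γ / sin γ = cot γ (using Quotient identity)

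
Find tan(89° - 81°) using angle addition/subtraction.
tan(89° - 81°) = (tan 89° - tan 81°)/(1 + tan 89° tan 81°) = 0.1405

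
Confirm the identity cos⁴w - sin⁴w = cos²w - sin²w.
LHS = (cos²w - sin²w)(cos²w + sin²w) = (cos²w - sin²w) · 1 = cos²w - sin²w = RHS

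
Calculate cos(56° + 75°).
cos(56° + 75°) = cos 56° cos 75° - sin 56° sin 75° = -0.6561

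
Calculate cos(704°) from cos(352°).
cos(704°) = cos²352° - sin²352° = 0.9613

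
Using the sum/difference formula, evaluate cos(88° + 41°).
cos(88° + 41°) = cos 88° cos 41° - sin 88° sin 41° = -0.6293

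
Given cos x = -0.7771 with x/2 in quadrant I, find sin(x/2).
sin(x/2) = ±√((1 - cos x)/2); positive since x/2 ∈ QI, so sin(x/2) = 0.9426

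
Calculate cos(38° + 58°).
cos(38° + 58°) = cos 38° cos 58° - sin 38° sin 58° = -0.1045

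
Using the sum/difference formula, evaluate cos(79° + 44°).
cos(79° + 44°) = cos 79° cos 44° - sin 79° sin 44° = -0.5446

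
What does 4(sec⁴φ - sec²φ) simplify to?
4(sec⁴φ - sec²φ) = 4(tan⁴φ + tan²φ) (using Pythagorean)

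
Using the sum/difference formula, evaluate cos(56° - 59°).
cos(56° - 59°) = cos 56° cos 59° + sin 56° sin 59° = 0.9986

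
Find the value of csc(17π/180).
csc(17π/180) = 3.42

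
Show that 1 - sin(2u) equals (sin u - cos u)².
RHS = sin²u - 2 sin u cos u + cos²u = (sin²u + cos²u) - 2 sin u cos u = 1 - sin(2u) = LHS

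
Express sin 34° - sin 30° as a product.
sin 34° - sin 30° = 2 cos(32°) sin(2°)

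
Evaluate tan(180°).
tan(180°) = 0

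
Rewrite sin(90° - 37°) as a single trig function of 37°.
sin(90° - 37°) = cos(37°)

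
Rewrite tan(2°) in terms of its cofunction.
tan(2°) = cot(90° - 2°) = cot(88°)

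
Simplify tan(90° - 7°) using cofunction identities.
tan(90° - 7°) = cot(7°)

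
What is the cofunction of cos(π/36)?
cos(π/36) = sin(π/2 - π/36) = sin(17π/36)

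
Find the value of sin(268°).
sin(268°) = -0.9994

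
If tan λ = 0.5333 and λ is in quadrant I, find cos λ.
cos λ = 0.8824 (using tan²λ + 1 = sec²λ)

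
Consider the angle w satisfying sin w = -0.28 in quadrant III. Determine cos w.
cos w = ±√(1 - sin²w) = -0.96 (negative in QIII)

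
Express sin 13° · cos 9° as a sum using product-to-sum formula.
sin 13° cos 9° = (1/2)[sin(13°+9°) + sin(13°-9°)]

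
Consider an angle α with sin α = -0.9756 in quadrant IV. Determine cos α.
cos α = √(1 - sin²α) = 0.2196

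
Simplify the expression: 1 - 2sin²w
1 - 2sin²w = cos(2w) (using Double angle)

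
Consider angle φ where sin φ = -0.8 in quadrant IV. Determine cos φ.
cos φ = √(1 - sin²φ) = 0.6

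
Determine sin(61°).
sin(61°) = 0.8746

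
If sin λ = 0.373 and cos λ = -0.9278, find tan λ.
tan λ = sin λ / cos λ = -0.402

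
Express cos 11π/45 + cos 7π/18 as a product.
cos 11π/45 + cos 7π/18 = 2 cos(19π/60) cos(-13π/180)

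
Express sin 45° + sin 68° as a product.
sin 45° + sin 68° = 2 sin(56.5°) cos(-11.5°)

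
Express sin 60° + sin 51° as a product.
sin 60° + sin 51° = 2 sin(55.5°) cos(4.5°)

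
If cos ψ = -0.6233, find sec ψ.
sec ψ = 1/cos ψ = -1.604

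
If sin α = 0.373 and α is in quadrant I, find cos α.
cos α = 0.9278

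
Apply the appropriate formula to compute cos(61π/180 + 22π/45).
cos(61π/180 + 22π/45) = cos 61π/180 cos 22π/45 - sin 61π/180 sin 22π/45 = -0.8572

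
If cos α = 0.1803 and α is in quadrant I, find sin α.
sin α = 0.9836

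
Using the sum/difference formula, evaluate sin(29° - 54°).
sin(29° - 54°) = sin 29° cos 54° - cos 29° sin 54° = -0.4226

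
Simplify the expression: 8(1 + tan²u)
8(1 + tan²u) = 8(sec²u) (using Pythagorean identity)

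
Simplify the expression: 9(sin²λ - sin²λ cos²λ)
9(sin²λ - sin²λ cos²λ) = 9(sin⁴λ) (using Factoring)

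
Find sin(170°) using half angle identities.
sin(170°) = √((1 - cos 340°)/2) = 0.1736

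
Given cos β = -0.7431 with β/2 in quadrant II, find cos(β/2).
cos(β/2) = ±√((1 + cos β)/2); negative since β/2 ∈ QII, so cos(β/2) = -0.3584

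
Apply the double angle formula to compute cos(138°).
cos(138°) = cos²69° - sin²69° = -0.7431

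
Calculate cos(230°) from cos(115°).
cos(230°) = cos²115° - sin²115° = -0.6428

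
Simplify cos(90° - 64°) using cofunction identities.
cos(90° - 64°) = sin(64°)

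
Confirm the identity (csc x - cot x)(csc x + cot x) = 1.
LHS = csc²x - cot²x = (1 + cot²x) - cot²x = 1 = RHS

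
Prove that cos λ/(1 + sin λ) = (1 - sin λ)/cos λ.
RHS = (1 - sin λ)(1 + sin λ) / (cos λ(1 + sin λ)) = (1 - sin²λ) / (cos λ(1 + sin λ)) = cos²λ / (cos λ(1 + sin λ)) = cos λ/(1 + sin λ) = LHS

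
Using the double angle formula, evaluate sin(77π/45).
sin(77π/45) = 2 sin 77π/90 cos 77π/90 = -0.788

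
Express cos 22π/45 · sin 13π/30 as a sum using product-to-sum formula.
cos 22π/45 sin 13π/30 = (1/2)[sin(22π/45+13π/30) - sin(22π/45-13π/30)]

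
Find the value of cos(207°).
cos(207°) = -0.891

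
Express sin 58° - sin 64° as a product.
sin 58° - sin 64° = 2 cos(61°) sin(-3°)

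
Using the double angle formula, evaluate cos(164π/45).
cos(164π/45) = cos²82π/45 - sin²82π/45 = 0.4384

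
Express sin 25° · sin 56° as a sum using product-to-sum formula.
sin 25° sin 56° = (1/2)[cos(25°-56°) - cos(25°+56°)]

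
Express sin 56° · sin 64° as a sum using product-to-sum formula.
sin 56° sin 64° = (1/2)[cos(56°-64°) - cos(56°+64°)]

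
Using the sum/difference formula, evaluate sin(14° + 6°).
sin(14° + 6°) = sin 14° cos 6° + cos 14° sin 6° = 0.342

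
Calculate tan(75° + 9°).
tan(75° + 9°) = (tan 75° + tan 9°)/(1 - tan 75° tan 9°) = 9.514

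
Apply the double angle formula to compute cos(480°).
cos(480°) = cos²240° - sin²240° = -1/2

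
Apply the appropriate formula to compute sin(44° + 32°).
sin(44° + 32°) = sin 44° cos 32° + cos 44° sin 32° = 0.9703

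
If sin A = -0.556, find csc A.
csc A = 1/sin A = -1.799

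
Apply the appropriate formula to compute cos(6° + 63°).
cos(6° + 63°) = cos 6° cos 63° - sin 6° sin 63° = 0.3584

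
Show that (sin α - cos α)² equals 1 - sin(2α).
LHS = sin²α - 2 sin α cos α + cos²α = (sin²α + cos²α) - 2 sin α cos α = 1 - sin(2α) = RHS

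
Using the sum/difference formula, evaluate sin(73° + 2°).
sin(73° + 2°) = sin 73° cos 2° + cos 73° sin 2° = (√6+√2)/4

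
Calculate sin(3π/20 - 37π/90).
sin(3π/20 - 37π/90) = sin 3π/20 cos 37π/90 - cos 3π/20 sin 37π/90 = -0.7314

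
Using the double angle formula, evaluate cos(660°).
cos(660°) = cos²330° - sin²330° = 1/2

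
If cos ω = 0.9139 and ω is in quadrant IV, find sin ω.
sin ω = -0.4059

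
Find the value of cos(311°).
cos(311°) = 0.6561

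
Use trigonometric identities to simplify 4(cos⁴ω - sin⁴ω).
4(cos⁴ω - sin⁴ω) = 4(cos(2ω)) (using Factoring + double angle)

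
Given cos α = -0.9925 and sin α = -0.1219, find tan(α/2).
tan(α/2) = sin α / (1 + cos α) = -16.25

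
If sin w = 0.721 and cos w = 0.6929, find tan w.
tan w = sin w / cos w = 1.041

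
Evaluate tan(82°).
tan(82°) = 7.115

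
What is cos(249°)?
cos(249°) = -0.3584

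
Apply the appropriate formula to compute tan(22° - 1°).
tan(22° - 1°) = (tan 22° - tan 1°)/(1 + tan 22° tan 1°) = 0.3839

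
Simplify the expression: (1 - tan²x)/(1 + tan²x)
(1 - tan²x)/(1 + tan²x) = cos(2x) (using Double angle)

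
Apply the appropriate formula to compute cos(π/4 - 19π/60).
cos(π/4 - 19π/60) = cos π/4 cos 19π/60 + sin π/4 sin 19π/60 = 0.9781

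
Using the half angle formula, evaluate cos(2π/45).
cos(2π/45) = √((1 + cos 4π/45)/2) = 0.9903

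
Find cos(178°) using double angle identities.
cos(178°) = cos²89° - sin²89° = -0.9994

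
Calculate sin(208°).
sin(208°) = -0.4695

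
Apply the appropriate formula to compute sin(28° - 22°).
sin(28° - 22°) = sin 28° cos 22° - cos 28° sin 22° = 0.1045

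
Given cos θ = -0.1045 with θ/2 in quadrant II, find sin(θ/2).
sin(θ/2) = ±√((1 - cos θ)/2); positive since θ/2 ∈ QII, so sin(θ/2) = 0.7431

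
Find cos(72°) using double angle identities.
cos(72°) = cos²36° - sin²36° = 0.309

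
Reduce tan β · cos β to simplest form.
tan β · cos β = sin β (using Quotient identity)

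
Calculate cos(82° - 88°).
cos(82° - 88°) = cos 82° cos 88° + sin 82° sin 88° = 0.9945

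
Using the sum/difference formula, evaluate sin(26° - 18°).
sin(26° - 18°) = sin 26° cos 18° - cos 26° sin 18° = 0.1392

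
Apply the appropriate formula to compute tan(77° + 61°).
tan(77° + 61°) = (tan 77° + tan 61°)/(1 - tan 77° tan 61°) = -0.9004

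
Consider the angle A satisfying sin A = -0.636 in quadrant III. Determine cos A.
cos A = ±√(1 - sin²A) = -0.7717 (negative in QIII)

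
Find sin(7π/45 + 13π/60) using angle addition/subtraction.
sin(7π/45 + 13π/60) = sin 7π/45 cos 13π/60 + cos 7π/45 sin 13π/60 = 0.9205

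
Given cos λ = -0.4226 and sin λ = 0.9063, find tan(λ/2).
tan(λ/2) = sin λ / (1 + cos λ) = 1.57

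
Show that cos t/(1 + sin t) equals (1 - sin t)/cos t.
RHS = (1 - sin t)(1 + sin t) / (cos t(1 + sin t)) = (1 - sin²t) / (cos t(1 + sin t)) = cos²t / (cos t(1 + sin t)) = cos t/(1 + sin t) = LHS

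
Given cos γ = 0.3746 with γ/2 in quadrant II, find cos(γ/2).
cos(γ/2) = ±√((1 + cos γ)/2); negative since γ/2 ∈ QII, so cos(γ/2) = -0.829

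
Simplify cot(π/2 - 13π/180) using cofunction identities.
cot(π/2 - 13π/180) = tan(13π/180)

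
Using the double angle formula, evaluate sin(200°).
sin(200°) = 2 sin 100° cos 100° = -0.342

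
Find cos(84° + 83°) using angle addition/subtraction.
cos(84° + 83°) = cos 84° cos 83° - sin 84° sin 83° = -0.9744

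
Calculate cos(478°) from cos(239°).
cos(478°) = cos²239° - sin²239° = -0.4695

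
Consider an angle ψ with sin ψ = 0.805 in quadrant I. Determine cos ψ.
cos ψ = √(1 - sin²ψ) = 0.5933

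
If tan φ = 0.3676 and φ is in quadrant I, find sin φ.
sin φ = 0.345 (using tan²φ + 1 = sec²φ)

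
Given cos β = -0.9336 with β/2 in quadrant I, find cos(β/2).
cos(β/2) = ±√((1 + cos β)/2); positive since β/2 ∈ QI, so cos(β/2) = 0.1822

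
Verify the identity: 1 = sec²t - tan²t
RHS = 1/cos²t - sin²t/cos²t = (1 - sin²t)/cos²t = cos²t/cos²t = 1 = LHS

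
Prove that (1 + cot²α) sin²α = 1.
LHS = csc²α · sin²α = (1/sin²α) · sin²α = 1 = RHS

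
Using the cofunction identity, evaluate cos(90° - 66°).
cos(90° - 66°) = sin(66°) = 0.9135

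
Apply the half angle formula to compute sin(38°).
sin(38°) = √((1 - cos 76°)/2) = 0.6157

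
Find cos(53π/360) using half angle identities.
cos(53π/360) = √((1 + cos 53π/180)/2) = 0.8949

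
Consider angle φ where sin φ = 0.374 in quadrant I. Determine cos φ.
cos φ = √(1 - sin²φ) = 0.9274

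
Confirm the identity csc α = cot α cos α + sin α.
RHS = cos²α/sin α + sin α = (cos²α + sin²α)/sin α = 1/sin α = csc α = LHS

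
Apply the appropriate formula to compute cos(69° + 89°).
cos(69° + 89°) = cos 69° cos 89° - sin 69° sin 89° = -0.9272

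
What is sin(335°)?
sin(335°) = -0.4226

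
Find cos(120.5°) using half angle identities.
cos(120.5°) = -√((1 + cos 241°)/2) = -0.5075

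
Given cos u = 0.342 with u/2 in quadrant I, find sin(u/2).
sin(u/2) = ±√((1 - cos u)/2); positive since u/2 ∈ QI, so sin(u/2) = 0.5736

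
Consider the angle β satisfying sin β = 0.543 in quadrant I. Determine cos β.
cos β = √(1 - sin²β) = 0.8397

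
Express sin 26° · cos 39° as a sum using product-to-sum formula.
sin 26° cos 39° = (1/2)[sin(26°+39°) + sin(26°-39°)]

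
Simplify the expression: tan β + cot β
tan β + cot β = sec β csc β (using Quotient identities)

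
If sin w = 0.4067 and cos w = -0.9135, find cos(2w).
cos(2w) = cos²w - sin²w = 0.6691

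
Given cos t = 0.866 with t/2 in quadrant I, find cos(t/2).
cos(t/2) = ±√((1 + cos t)/2); positive since t/2 ∈ QI, so cos(t/2) = 0.9659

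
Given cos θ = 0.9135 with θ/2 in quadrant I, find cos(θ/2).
cos(θ/2) = ±√((1 + cos θ)/2); positive since θ/2 ∈ QI, so cos(θ/2) = 0.9781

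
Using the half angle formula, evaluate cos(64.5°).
cos(64.5°) = √((1 + cos 129°)/2) = 0.4305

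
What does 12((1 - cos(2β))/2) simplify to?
12((1 - cos(2β))/2) = 12(sin²β) (using Power reduction)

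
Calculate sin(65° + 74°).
sin(65° + 74°) = sin 65° cos 74° + cos 65° sin 74° = 0.6561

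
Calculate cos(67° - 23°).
cos(67° - 23°) = cos 67° cos 23° + sin 67° sin 23° = 0.7193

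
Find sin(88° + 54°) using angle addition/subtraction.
sin(88° + 54°) = sin 88° cos 54° + cos 88° sin 54° = 0.6157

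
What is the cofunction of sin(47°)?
sin(47°) = cos(90° - 47°) = cos(43°)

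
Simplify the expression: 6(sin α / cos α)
6(sin α / cos α) = 6(tan α) (using Quotient identity)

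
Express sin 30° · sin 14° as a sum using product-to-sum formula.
sin 30° sin 14° = (1/2)[cos(30°-14°) - cos(30°+14°)]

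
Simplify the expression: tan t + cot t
tan t + cot t = sec t csc t (using Quotient identities)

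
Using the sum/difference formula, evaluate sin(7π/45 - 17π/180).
sin(7π/45 - 17π/180) = sin 7π/45 cos 17π/180 - cos 7π/45 sin 17π/180 = 0.1908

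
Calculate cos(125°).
cos(125°) = -0.5736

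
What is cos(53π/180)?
cos(53π/180) = 0.6018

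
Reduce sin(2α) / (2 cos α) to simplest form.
sin(2α) / (2 cos α) = sin α (using Double angle)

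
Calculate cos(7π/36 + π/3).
cos(7π/36 + π/3) = cos 7π/36 cos π/3 - sin 7π/36 sin π/3 = -0.08716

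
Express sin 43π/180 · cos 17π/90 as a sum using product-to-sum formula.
sin 43π/180 cos 17π/90 = (1/2)[sin(43π/180+17π/90) + sin(43π/180-17π/90)]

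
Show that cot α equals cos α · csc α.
RHS = cos α · (1/sin α) = cos α/sin α = cot α = LHS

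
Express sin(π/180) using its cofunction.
sin(π/180) = cos(π/2 - π/180) = cos(89π/180)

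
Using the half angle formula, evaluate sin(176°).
sin(176°) = √((1 - cos 352°)/2) = 0.06976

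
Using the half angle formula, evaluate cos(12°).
cos(12°) = √((1 + cos 24°)/2) = 0.9781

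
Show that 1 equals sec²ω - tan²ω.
RHS = 1/cos²ω - sin²ω/cos²ω = (1 - sin²ω)/cos²ω = cos²ω/cos²ω = 1 = LHS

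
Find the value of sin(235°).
sin(235°) = -0.8192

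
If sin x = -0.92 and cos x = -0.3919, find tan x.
tan x = sin x / cos x = 2.348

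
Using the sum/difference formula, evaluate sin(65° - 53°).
sin(65° - 53°) = sin 65° cos 53° - cos 65° sin 53° = 0.2079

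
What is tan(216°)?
tan(216°) = 0.7265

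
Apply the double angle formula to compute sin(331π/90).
sin(331π/90) = 2 sin 331π/180 cos 331π/180 = -0.848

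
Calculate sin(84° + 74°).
sin(84° + 74°) = sin 84° cos 74° + cos 84° sin 74° = 0.3746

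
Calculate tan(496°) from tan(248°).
tan(496°) = 2 tan 248° / (1 - tan²248°) = -0.9657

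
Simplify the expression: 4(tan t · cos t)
4(tan t · cos t) = 4(sin t) (using Quotient identity)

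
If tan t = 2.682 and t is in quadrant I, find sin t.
sin t = 0.937 (using tan²t + 1 = sec²t)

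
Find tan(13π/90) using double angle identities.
tan(13π/90) = 2 tan 13π/180 / (1 - tan²13π/180) = 0.4877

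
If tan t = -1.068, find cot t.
cot t = 1/tan t = -0.9363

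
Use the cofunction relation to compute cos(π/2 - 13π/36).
cos(π/2 - 13π/36) = sin(13π/36) = 0.9063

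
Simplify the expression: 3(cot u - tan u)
3(cot u - tan u) = 3(2 cot(2u)) (using Double angle)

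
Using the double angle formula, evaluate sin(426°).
sin(426°) = 2 sin 213° cos 213° = 0.9135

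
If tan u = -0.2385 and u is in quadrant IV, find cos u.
cos u = 0.9727 (using tan²u + 1 = sec²u)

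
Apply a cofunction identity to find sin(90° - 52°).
sin(90° - 52°) = cos(52°) = 0.6157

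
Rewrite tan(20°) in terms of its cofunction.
tan(20°) = cot(90° - 20°) = cot(70°)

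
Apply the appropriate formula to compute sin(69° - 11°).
sin(69° - 11°) = sin 69° cos 11° - cos 69° sin 11° = 0.848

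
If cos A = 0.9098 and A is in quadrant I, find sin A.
sin A = 0.415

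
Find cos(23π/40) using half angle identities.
cos(23π/40) = -√((1 + cos 23π/20)/2) = -0.2334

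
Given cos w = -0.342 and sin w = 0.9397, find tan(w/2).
tan(w/2) = sin w / (1 + cos w) = 1.428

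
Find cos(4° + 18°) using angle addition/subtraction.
cos(4° + 18°) = cos 4° cos 18° - sin 4° sin 18° = 0.9272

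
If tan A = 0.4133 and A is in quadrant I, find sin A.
sin A = 0.382 (using tan²A + 1 = sec²A)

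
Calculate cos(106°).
cos(106°) = -0.2756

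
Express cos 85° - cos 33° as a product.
cos 85° - cos 33° = -2 sin(59°) sin(26°)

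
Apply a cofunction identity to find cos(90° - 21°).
cos(90° - 21°) = sin(21°) = 0.3584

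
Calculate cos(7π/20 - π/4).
cos(7π/20 - π/4) = cos 7π/20 cos π/4 + sin 7π/20 sin π/4 = 0.9511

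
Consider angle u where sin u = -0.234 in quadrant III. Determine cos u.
cos u = ±√(1 - sin²u) = -0.9722 (negative in QIII)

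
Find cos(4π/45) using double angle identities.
cos(4π/45) = cos²2π/45 - sin²2π/45 = 0.9613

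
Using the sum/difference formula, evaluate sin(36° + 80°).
sin(36° + 80°) = sin 36° cos 80° + cos 36° sin 80° = 0.8988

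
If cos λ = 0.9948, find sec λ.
sec λ = 1/cos λ = 1.005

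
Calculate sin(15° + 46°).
sin(15° + 46°) = sin 15° cos 46° + cos 15° sin 46° = 0.8746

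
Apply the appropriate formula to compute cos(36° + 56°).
cos(36° + 56°) = cos 36° cos 56° - sin 36° sin 56° = -0.0349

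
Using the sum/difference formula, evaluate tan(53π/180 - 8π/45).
tan(53π/180 - 8π/45) = (tan 53π/180 - tan 8π/45)/(1 + tan 53π/180 tan 8π/45) = 0.3839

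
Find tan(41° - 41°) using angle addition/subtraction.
tan(41° - 41°) = (tan 41° - tan 41°)/(1 + tan 41° tan 41°) = 0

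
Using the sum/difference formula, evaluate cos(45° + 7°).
cos(45° + 7°) = cos 45° cos 7° - sin 45° sin 7° = 0.6157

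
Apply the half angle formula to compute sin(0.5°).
sin(0.5°) = √((1 - cos 1°)/2) = 0.008727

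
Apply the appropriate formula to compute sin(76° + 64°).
sin(76° + 64°) = sin 76° cos 64° + cos 76° sin 64° = 0.6428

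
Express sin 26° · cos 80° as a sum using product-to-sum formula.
sin 26° cos 80° = (1/2)[sin(26°+80°) + sin(26°-80°)]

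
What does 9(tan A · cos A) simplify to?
9(tan A · cos A) = 9(sin A) (using Quotient identity)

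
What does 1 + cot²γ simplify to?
1 + cot²γ = csc²γ (using Pythagorean identity)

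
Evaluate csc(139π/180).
csc(139π/180) = 1.524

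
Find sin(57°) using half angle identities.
sin(57°) = √((1 - cos 114°)/2) = 0.8387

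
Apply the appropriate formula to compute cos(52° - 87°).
cos(52° - 87°) = cos 52° cos 87° + sin 52° sin 87° = 0.8192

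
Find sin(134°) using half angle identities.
sin(134°) = √((1 - cos 268°)/2) = 0.7193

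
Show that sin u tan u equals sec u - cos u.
RHS = 1/cos u - cos u = (1 - cos²u)/cos u = sin²u/cos u = sin u · (sin u/cos u) = sin u tan u = LHS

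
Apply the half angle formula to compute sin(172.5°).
sin(172.5°) = √((1 - cos 345°)/2) = 0.1305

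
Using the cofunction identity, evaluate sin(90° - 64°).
sin(90° - 64°) = cos(64°) = 0.4384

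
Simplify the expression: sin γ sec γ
sin γ sec γ = tan γ (using Reciprocal + quotient)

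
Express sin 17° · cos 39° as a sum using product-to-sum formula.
sin 17° cos 39° = (1/2)[sin(17°+39°) + sin(17°-39°)]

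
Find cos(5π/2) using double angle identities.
cos(5π/2) = cos²5π/4 - sin²5π/4 = 0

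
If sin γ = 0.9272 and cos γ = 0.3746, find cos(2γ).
cos(2γ) = cos²γ - sin²γ = -0.7194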